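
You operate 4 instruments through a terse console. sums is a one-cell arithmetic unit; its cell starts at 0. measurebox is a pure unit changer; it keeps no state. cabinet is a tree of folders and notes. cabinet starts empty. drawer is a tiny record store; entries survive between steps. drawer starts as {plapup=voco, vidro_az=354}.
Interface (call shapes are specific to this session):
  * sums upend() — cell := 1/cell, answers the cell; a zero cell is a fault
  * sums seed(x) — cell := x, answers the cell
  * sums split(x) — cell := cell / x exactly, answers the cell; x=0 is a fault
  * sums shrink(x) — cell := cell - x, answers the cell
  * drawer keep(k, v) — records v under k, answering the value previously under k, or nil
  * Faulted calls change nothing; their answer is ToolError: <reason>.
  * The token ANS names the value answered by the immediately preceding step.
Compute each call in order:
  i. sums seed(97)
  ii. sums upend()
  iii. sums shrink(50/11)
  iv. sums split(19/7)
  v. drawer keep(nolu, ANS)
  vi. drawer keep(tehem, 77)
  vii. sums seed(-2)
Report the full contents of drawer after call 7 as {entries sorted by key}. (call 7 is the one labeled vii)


Answer: {nolu=-33873/20273, plapup=voco, tehem=77, vidro_az=354}

Derivation:
Act: sums seed[x=97]
Obs: 97
Act: sums upend[]
Obs: 1/97
Act: sums shrink[x=50/11]
Obs: -4839/1067
Act: sums split[x=19/7]
Obs: -33873/20273
Act: drawer keep[k=nolu; v=ANS]
Obs: nil
Act: drawer keep[k=tehem; v=77]
Obs: nil
Act: sums seed[x=-2]
Obs: -2


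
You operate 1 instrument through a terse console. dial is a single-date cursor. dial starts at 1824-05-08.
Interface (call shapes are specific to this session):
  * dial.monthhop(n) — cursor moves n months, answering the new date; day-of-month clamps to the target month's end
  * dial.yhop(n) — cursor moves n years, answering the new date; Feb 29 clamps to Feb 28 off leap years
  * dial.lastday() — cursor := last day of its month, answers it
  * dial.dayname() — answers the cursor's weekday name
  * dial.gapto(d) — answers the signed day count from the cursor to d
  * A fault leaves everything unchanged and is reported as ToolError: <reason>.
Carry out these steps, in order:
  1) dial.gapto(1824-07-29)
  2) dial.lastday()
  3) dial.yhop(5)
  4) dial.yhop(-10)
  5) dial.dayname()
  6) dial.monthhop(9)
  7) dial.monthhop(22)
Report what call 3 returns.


Answer: 1829-05-31

Derivation:
→ dial.gapto(d=1824-07-29)
← 82
→ dial.lastday()
← 1824-05-31
→ dial.yhop(n=5)
← 1829-05-31
→ dial.yhop(n=-10)
← 1819-05-31
→ dial.dayname()
← Monday
→ dial.monthhop(n=9)
← 1820-02-29
→ dial.monthhop(n=22)
← 1821-12-29


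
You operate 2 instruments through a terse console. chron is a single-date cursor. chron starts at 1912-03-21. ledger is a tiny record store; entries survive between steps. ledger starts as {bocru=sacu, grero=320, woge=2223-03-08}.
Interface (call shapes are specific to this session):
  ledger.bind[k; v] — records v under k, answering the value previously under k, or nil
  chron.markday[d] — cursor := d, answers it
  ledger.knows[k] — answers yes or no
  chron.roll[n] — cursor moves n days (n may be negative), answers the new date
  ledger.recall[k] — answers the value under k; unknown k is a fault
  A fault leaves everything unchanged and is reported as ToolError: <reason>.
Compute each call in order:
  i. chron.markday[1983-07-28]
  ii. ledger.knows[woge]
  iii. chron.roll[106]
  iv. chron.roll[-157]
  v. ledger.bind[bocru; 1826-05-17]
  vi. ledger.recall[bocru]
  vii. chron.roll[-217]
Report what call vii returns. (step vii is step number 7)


Answer: 1982-11-02

Derivation:
> chron.markday d→1983-07-28
= 1983-07-28
> ledger.knows k→woge
= yes
> chron.roll n→106
= 1983-11-11
> chron.roll n→-157
= 1983-06-07
> ledger.bind k→bocru v→1826-05-17
= sacu
> ledger.recall k→bocru
= 1826-05-17
> chron.roll n→-217
= 1982-11-02


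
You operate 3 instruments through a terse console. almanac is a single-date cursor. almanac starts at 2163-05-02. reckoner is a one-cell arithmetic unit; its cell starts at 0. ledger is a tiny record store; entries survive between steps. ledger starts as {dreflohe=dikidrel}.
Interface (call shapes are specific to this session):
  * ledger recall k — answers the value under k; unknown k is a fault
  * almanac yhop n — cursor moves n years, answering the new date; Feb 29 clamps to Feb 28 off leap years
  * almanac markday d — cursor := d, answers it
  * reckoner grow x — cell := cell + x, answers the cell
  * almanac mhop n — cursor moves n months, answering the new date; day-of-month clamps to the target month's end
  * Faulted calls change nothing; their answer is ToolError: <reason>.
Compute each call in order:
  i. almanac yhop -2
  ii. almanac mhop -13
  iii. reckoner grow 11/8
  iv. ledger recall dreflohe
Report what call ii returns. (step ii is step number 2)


Answer: 2160-04-02

Derivation:
% 1. almanac yhop(-2) -> 2161-05-02
% 2. almanac mhop(-13) -> 2160-04-02
% 3. reckoner grow(11/8) -> 11/8
% 4. ledger recall(dreflohe) -> dikidrel


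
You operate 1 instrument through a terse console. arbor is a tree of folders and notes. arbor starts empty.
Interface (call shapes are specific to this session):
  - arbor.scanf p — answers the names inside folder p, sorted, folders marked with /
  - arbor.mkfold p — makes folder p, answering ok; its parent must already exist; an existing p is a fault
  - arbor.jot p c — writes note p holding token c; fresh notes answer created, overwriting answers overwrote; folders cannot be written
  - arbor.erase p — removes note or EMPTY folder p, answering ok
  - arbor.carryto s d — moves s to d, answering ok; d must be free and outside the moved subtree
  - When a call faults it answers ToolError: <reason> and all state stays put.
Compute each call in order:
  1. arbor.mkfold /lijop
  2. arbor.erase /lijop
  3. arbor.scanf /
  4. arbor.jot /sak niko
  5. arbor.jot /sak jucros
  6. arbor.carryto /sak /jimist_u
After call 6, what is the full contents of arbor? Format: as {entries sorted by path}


Next I call mkfold(p=/lijop): ok.
I try erase(p=/lijop), giving ok.
I use scanf(p=/), which returns [].
I use jot(p=/sak, c=niko), yielding created.
Invoking jot(p=/sak, c=jucros), giving overwrote.
I call carryto(s=/sak, d=/jimist_u), — result: ok.

Answer: {jimist_u=jucros}


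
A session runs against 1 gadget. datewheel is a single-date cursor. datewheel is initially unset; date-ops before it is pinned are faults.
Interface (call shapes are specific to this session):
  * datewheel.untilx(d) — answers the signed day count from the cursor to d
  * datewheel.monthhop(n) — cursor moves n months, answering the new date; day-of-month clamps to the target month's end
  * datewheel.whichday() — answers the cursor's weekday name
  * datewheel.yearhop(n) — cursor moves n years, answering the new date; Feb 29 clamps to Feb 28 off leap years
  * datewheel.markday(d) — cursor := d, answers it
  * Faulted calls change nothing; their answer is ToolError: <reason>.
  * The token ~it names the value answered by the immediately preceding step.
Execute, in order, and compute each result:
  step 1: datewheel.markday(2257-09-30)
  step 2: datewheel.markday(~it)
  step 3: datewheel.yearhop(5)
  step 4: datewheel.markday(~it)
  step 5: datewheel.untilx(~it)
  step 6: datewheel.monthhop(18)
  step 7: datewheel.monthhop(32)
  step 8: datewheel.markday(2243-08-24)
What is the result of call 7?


Answer: 2266-11-30

Derivation:
-- 1. markday(d=2257-09-30) == 2257-09-30
-- 2. markday(d=~it) == 2257-09-30
-- 3. yearhop(n=5) == 2262-09-30
-- 4. markday(d=~it) == 2262-09-30
-- 5. untilx(d=~it) == 0
-- 6. monthhop(n=18) == 2264-03-30
-- 7. monthhop(n=32) == 2266-11-30
-- 8. markday(d=2243-08-24) == 2243-08-24


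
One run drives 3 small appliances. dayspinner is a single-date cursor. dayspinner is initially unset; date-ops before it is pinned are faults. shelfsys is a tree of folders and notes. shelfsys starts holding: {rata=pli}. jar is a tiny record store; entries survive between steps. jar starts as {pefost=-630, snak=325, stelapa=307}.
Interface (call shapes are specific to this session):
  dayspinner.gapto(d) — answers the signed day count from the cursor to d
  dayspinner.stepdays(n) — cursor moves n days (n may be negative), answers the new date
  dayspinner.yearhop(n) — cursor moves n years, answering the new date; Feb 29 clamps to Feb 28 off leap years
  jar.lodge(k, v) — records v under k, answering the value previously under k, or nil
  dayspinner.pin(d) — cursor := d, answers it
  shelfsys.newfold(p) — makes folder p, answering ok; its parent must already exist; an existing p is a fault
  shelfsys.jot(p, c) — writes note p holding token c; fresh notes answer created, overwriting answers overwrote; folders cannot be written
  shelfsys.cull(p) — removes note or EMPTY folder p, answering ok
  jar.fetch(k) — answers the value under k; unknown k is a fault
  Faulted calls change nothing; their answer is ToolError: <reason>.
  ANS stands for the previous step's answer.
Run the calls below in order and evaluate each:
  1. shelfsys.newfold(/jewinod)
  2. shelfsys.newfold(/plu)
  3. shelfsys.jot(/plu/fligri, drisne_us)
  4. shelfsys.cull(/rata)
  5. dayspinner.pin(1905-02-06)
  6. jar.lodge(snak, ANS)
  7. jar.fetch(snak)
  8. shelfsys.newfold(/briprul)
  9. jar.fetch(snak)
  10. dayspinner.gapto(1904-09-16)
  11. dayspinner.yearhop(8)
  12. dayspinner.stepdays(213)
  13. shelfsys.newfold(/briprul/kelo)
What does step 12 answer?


Then shelfsys.newfold on /jewinod: ok.
Using shelfsys.newfold on /plu, — result: ok.
I use shelfsys.jot on /plu/fligri, drisne_us, and get created.
Using shelfsys.cull on /rata, which returns ok.
Then dayspinner.pin on 1905-02-06: 1905-02-06.
Now I run jar.lodge on snak, ANS, and see 325.
I run jar.fetch on snak, — result: 1905-02-06.
Calling shelfsys.newfold on /briprul, → ok.
Calling jar.fetch on snak, and get 1905-02-06.
I try dayspinner.gapto on 1904-09-16, which returns -143.
I use dayspinner.yearhop on 8, and get 1913-02-06.
I use dayspinner.stepdays on 213, → 1913-09-07.
Then shelfsys.newfold on /briprul/kelo, yielding ok.

Answer: 1913-09-07


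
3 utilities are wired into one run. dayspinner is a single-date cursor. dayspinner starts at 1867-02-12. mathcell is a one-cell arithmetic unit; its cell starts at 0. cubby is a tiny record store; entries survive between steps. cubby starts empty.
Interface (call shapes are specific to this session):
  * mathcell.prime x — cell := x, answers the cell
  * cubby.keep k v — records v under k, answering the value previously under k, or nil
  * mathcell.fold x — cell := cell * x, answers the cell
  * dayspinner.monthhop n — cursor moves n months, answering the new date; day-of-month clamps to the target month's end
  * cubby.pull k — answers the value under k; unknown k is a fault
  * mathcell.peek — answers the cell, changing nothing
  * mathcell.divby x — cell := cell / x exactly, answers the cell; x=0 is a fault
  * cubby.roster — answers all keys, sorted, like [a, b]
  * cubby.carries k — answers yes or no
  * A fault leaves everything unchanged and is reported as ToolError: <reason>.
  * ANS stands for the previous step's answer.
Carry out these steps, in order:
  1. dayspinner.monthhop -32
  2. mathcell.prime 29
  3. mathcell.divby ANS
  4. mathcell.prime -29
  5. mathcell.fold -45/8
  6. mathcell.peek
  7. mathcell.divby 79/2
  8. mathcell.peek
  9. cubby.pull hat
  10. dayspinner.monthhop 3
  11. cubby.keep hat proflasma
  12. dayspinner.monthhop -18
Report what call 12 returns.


Answer: 1863-03-12

Derivation:
→ monthhop(n: -32)
← 1864-06-12
→ prime(x: 29)
← 29
→ divby(x: ANS)
← 1
→ prime(x: -29)
← -29
→ fold(x: -45/8)
← 1305/8
→ peek()
← 1305/8
→ divby(x: 79/2)
← 1305/316
→ peek()
← 1305/316
→ pull(k: hat)
← ToolError: no such key hat
→ monthhop(n: 3)
← 1864-09-12
→ keep(k: hat, v: proflasma)
← nil
→ monthhop(n: -18)
← 1863-03-12


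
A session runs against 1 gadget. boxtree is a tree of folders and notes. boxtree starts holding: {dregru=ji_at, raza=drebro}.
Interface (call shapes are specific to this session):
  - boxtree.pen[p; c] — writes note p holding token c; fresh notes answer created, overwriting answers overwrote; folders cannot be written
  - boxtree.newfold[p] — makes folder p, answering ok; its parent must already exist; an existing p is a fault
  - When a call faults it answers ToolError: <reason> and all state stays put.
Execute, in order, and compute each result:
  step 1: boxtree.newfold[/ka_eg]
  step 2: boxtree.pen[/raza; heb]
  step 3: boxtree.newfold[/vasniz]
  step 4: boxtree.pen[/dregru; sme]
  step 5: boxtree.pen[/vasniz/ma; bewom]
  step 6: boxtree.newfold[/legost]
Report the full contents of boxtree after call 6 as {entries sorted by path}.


Answer: {dregru=sme, ka_eg/, legost/, raza=heb, vasniz/, vasniz/ma=bewom}

Derivation:
·→ boxtree.newfold(/ka_eg)
·← ok
·→ boxtree.pen(/raza, heb)
·← overwrote
·→ boxtree.newfold(/vasniz)
·← ok
·→ boxtree.pen(/dregru, sme)
·← overwrote
·→ boxtree.pen(/vasniz/ma, bewom)
·← created
·→ boxtree.newfold(/legost)
·← ok


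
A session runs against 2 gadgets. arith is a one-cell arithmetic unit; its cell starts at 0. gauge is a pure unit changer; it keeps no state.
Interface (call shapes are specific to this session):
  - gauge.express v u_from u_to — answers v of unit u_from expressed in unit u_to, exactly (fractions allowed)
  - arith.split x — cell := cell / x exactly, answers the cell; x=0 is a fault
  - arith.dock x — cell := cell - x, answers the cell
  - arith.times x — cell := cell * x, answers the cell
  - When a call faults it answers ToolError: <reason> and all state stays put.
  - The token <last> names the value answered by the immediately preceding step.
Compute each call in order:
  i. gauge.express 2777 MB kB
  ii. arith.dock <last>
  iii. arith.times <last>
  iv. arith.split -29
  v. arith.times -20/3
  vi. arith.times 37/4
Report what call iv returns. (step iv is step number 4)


Do: gauge.express[v='2777'; u_from='MB'; u_to='kB']
See: 2777000
Do: arith.dock[x='<last>']
See: -2777000
Do: arith.times[x='<last>']
See: 7711729000000
Do: arith.split[x='-29']
See: -7711729000000/29
Do: arith.times[x='-20/3']
See: 154234580000000/87
Do: arith.times[x='37/4']
See: 1426669865000000/87

Answer: -7711729000000/29


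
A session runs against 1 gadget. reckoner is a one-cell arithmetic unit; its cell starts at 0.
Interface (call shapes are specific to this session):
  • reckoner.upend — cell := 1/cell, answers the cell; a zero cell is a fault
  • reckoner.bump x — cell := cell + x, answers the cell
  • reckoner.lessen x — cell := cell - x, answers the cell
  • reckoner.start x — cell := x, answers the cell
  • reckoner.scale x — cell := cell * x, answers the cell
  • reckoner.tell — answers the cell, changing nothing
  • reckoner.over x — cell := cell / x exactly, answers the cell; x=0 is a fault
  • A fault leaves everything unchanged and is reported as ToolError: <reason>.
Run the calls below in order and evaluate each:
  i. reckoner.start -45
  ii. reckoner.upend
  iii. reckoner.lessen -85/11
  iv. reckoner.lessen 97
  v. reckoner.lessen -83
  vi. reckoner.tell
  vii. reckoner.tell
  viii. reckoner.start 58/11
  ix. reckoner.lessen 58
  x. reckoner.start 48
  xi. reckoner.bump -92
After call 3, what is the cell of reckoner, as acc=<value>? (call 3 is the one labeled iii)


>> reckoner.start(x='-45')
<< -45
>> reckoner.upend()
<< -1/45
>> reckoner.lessen(x='-85/11')
<< 3814/495
>> reckoner.lessen(x='97')
<< -44201/495
>> reckoner.lessen(x='-83')
<< -3116/495
>> reckoner.tell()
<< -3116/495
>> reckoner.tell()
<< -3116/495
>> reckoner.start(x='58/11')
<< 58/11
>> reckoner.lessen(x='58')
<< -580/11
>> reckoner.start(x='48')
<< 48
>> reckoner.bump(x='-92')
<< -44

Answer: acc=3814/495


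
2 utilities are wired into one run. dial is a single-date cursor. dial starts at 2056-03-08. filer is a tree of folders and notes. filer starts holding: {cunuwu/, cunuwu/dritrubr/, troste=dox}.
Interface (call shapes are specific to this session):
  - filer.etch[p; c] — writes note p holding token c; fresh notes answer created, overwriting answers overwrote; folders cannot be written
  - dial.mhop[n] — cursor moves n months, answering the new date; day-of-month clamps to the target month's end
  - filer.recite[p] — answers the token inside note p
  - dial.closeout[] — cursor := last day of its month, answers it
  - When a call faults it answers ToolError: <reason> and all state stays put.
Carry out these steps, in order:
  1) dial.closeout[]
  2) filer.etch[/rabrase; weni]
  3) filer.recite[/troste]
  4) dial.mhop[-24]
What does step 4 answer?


>> closeout()
<< 2056-03-31
>> etch(p='/rabrase', c='weni')
<< created
>> recite(p='/troste')
<< dox
>> mhop(n='-24')
<< 2054-03-31

Answer: 2054-03-31


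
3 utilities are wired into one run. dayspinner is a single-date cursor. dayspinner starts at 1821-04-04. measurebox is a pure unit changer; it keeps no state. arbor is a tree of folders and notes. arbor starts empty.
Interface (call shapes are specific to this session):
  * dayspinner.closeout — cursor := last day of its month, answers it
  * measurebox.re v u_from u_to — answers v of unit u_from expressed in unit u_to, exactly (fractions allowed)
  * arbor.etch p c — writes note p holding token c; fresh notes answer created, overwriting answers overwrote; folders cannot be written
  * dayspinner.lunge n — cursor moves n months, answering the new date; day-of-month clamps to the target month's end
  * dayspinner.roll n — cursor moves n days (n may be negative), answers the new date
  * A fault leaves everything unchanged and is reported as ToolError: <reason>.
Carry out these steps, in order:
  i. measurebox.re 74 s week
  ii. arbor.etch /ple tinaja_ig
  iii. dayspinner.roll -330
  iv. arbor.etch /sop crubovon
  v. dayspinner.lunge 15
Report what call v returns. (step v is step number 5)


Answer: 1821-08-09

Derivation:
Invoking re with v→74, u_from→s, u_to→week, and get 37/302400.
Then etch with p→/ple, c→tinaja_ig, and observe created.
Calling roll with n→-330, giving 1820-05-09.
I call etch with p→/sop, c→crubovon, and observe created.
Now I run lunge with n→15, yielding 1821-08-09.


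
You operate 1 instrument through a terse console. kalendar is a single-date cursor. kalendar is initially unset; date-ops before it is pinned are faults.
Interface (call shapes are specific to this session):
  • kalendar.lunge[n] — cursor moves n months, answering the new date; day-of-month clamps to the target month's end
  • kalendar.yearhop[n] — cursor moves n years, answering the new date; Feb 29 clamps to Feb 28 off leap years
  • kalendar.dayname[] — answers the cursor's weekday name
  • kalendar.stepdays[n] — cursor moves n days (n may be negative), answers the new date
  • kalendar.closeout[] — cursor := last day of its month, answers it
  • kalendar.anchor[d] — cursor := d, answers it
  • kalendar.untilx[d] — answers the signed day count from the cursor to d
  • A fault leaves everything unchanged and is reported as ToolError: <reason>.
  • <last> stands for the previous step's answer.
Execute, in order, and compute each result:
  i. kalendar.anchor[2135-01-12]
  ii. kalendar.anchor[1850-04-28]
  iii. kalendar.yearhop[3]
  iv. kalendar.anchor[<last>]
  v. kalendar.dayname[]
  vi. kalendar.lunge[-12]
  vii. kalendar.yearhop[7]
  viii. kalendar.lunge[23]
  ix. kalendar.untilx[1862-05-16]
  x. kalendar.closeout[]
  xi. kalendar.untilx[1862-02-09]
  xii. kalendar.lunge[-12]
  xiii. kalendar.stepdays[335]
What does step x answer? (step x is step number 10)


Answer: 1861-03-31

Derivation:
Calling kalendar.anchor using d=2135-01-12: 2135-01-12.
Calling kalendar.anchor using d=1850-04-28, giving 1850-04-28.
I call kalendar.yearhop using n=3, which returns 1853-04-28.
Invoking kalendar.anchor using d=<last>, → 1853-04-28.
Next I call kalendar.dayname, — result: Thursday.
I call kalendar.lunge using n=-12, and get 1852-04-28.
Calling kalendar.yearhop using n=7, and see 1859-04-28.
I call kalendar.lunge using n=23, and get 1861-03-28.
I try kalendar.untilx using d=1862-05-16, and see 414.
Next I call kalendar.closeout, giving 1861-03-31.
Now I run kalendar.untilx using d=1862-02-09, and get 315.
Now I run kalendar.lunge using n=-12, → 1860-03-31.
Using kalendar.stepdays using n=335, → 1861-03-01.


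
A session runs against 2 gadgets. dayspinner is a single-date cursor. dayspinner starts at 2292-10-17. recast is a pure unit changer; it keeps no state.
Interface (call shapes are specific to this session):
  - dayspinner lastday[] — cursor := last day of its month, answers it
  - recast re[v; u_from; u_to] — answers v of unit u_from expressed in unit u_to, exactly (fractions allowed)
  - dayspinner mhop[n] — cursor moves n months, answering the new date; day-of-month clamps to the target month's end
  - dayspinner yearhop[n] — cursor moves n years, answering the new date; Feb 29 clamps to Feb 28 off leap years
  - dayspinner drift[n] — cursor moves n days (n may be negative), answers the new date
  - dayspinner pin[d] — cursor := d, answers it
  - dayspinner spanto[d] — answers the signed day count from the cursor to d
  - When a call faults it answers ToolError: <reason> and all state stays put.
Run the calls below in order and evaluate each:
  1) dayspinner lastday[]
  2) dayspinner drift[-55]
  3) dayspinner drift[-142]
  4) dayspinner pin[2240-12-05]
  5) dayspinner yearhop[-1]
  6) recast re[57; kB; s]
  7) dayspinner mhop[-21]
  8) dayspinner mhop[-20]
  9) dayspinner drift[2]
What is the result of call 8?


Using dayspinner lastday(): 2292-10-31.
Next I call dayspinner drift(n: -55), which returns 2292-09-06.
I invoke dayspinner drift(n: -142), — result: 2292-04-17.
Next I call dayspinner pin(d: 2240-12-05), — result: 2240-12-05.
I invoke dayspinner yearhop(n: -1), yielding 2239-12-05.
Then recast re(v: 57, u_from: kB, u_to: s), and observe ToolError: incompatible units.
I run dayspinner mhop(n: -21), yielding 2238-03-05.
I invoke dayspinner mhop(n: -20), — result: 2236-07-05.
Invoking dayspinner drift(n: 2), — result: 2236-07-07.

Answer: 2236-07-05


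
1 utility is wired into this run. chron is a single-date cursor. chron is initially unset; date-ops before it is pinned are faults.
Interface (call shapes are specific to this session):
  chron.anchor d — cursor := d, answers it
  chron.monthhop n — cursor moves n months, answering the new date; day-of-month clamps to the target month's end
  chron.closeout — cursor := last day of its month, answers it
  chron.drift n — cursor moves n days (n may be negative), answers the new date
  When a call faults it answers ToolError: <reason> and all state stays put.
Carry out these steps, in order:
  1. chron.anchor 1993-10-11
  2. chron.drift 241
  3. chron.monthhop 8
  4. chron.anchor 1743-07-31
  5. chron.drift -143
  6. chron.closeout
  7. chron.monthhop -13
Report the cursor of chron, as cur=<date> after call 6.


Answer: cur=1743-03-31

Derivation:
I call chron.anchor using d→1993-10-11, which returns 1993-10-11.
Using chron.drift using n→241, and get 1994-06-09.
I run chron.monthhop using n→8, → 1995-02-09.
Now I run chron.anchor using d→1743-07-31, and get 1743-07-31.
Using chron.drift using n→-143, giving 1743-03-10.
I call chron.closeout, and see 1743-03-31.
Then chron.monthhop using n→-13, which returns 1742-02-28.


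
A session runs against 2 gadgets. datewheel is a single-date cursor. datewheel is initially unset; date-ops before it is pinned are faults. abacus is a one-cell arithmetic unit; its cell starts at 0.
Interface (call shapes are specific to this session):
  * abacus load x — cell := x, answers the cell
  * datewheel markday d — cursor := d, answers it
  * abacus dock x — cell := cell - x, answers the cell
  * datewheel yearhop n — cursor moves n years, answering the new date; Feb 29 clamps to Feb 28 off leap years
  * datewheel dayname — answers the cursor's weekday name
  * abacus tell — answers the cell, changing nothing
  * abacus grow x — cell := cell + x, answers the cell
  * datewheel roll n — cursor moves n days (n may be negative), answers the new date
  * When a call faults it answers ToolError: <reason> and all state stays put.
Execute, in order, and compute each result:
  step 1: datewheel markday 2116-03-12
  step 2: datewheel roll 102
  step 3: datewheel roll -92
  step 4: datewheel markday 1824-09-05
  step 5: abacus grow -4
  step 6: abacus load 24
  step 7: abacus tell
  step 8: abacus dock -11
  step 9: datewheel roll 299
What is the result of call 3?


I try datewheel markday(d='2116-03-12'), which returns 2116-03-12.
Invoking datewheel roll(n='102'), and get 2116-06-22.
I run datewheel roll(n='-92'): 2116-03-22.
I try datewheel markday(d='1824-09-05'), and see 1824-09-05.
I use abacus grow(x='-4'), yielding -4.
Using abacus load(x='24'), giving 24.
Calling abacus tell(), giving 24.
I invoke abacus dock(x='-11'), yielding 35.
Invoking datewheel roll(n='299'), and see 1825-07-01.

Answer: 2116-03-22


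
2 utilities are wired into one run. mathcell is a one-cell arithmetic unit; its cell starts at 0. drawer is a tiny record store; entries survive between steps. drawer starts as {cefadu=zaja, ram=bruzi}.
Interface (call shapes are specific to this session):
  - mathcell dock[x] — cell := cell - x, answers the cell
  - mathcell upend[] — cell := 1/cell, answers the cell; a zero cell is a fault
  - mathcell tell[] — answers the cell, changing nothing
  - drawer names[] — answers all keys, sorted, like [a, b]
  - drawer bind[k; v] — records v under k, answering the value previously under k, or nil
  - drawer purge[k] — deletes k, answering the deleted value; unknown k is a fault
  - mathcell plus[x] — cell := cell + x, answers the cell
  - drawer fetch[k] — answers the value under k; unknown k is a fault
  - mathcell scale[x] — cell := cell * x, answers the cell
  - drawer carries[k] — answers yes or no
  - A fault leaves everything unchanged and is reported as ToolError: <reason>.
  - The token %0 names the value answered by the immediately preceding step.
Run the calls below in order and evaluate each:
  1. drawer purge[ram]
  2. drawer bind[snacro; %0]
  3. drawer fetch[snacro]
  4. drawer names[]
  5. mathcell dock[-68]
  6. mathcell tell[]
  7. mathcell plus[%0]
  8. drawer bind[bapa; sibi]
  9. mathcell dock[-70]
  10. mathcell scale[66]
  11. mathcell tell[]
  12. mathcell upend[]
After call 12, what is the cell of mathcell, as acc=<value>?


Answer: acc=1/13596

Derivation:
;; drawer purge(k→ram) : bruzi
;; drawer bind(k→snacro, v→%0) : nil
;; drawer fetch(k→snacro) : bruzi
;; drawer names() : [cefadu, snacro]
;; mathcell dock(x→-68) : 68
;; mathcell tell() : 68
;; mathcell plus(x→%0) : 136
;; drawer bind(k→bapa, v→sibi) : nil
;; mathcell dock(x→-70) : 206
;; mathcell scale(x→66) : 13596
;; mathcell tell() : 13596
;; mathcell upend() : 1/13596


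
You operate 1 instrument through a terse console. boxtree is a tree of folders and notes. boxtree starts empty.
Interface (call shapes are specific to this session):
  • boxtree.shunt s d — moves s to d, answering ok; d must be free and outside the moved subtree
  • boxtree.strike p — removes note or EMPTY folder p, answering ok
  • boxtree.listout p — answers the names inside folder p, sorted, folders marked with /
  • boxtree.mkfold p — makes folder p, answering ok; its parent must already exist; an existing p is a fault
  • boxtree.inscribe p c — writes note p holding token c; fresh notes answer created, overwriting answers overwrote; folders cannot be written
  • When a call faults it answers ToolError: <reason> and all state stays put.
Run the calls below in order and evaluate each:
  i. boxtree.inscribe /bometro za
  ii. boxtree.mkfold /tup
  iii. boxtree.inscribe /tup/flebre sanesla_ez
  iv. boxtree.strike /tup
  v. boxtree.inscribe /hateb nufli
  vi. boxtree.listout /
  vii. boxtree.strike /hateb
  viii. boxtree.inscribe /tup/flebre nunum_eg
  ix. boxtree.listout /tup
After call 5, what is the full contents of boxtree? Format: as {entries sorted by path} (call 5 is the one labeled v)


Answer: {bometro=za, hateb=nufli, tup/, tup/flebre=sanesla_ez}

Derivation:
# 1. boxtree.inscribe(p→/bometro, c→za) == created
# 2. boxtree.mkfold(p→/tup) == ok
# 3. boxtree.inscribe(p→/tup/flebre, c→sanesla_ez) == created
# 4. boxtree.strike(p→/tup) == ToolError: not empty
# 5. boxtree.inscribe(p→/hateb, c→nufli) == created
# 6. boxtree.listout(p→/) == [bometro, hateb, tup/]
# 7. boxtree.strike(p→/hateb) == ok
# 8. boxtree.inscribe(p→/tup/flebre, c→nunum_eg) == overwrote
# 9. boxtree.listout(p→/tup) == [flebre]


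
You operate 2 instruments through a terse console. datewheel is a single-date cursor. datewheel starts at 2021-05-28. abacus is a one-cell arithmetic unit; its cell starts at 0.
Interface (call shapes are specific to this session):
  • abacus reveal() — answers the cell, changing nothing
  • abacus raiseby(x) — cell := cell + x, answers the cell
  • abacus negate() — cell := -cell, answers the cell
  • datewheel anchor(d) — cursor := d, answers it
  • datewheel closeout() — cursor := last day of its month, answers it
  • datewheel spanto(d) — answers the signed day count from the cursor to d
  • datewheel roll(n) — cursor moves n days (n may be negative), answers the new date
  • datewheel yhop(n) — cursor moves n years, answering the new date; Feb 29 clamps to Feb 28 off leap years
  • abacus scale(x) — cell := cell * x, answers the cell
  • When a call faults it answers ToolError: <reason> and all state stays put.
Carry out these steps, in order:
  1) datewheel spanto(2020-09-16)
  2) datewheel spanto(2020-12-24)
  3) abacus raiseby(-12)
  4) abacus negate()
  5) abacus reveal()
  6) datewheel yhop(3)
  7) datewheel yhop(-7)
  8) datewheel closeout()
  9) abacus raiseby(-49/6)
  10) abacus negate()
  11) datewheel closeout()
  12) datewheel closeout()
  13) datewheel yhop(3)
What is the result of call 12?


Answer: 2017-05-31

Derivation:
# datewheel spanto(2020-09-16) : -254
# datewheel spanto(2020-12-24) : -155
# abacus raiseby(-12) : -12
# abacus negate() : 12
# abacus reveal() : 12
# datewheel yhop(3) : 2024-05-28
# datewheel yhop(-7) : 2017-05-28
# datewheel closeout() : 2017-05-31
# abacus raiseby(-49/6) : 23/6
# abacus negate() : -23/6
# datewheel closeout() : 2017-05-31
# datewheel closeout() : 2017-05-31
# datewheel yhop(3) : 2020-05-31


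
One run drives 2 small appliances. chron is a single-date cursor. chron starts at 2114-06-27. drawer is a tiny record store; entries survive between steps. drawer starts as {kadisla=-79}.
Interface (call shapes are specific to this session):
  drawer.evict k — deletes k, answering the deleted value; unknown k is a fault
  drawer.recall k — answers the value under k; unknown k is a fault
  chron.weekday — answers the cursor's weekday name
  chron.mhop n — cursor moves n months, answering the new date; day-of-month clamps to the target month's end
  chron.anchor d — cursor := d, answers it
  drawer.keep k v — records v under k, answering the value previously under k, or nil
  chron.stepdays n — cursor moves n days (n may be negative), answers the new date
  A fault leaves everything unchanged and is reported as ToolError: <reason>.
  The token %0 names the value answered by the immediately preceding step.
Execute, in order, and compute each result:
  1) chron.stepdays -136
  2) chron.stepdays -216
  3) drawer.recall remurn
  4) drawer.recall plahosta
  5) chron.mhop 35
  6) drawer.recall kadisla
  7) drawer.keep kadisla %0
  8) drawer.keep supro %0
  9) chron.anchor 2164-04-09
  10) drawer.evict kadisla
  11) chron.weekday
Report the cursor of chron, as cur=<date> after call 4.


Answer: cur=2113-07-10

Derivation:
>> chron.stepdays(n='-136')
<< 2114-02-11
>> chron.stepdays(n='-216')
<< 2113-07-10
>> drawer.recall(k='remurn')
<< ToolError: no such key remurn
>> drawer.recall(k='plahosta')
<< ToolError: no such key plahosta
>> chron.mhop(n='35')
<< 2116-06-10
>> drawer.recall(k='kadisla')
<< -79
>> drawer.keep(k='kadisla', v='%0')
<< -79
>> drawer.keep(k='supro', v='%0')
<< nil
>> chron.anchor(d='2164-04-09')
<< 2164-04-09
>> drawer.evict(k='kadisla')
<< -79
>> chron.weekday()
<< Monday


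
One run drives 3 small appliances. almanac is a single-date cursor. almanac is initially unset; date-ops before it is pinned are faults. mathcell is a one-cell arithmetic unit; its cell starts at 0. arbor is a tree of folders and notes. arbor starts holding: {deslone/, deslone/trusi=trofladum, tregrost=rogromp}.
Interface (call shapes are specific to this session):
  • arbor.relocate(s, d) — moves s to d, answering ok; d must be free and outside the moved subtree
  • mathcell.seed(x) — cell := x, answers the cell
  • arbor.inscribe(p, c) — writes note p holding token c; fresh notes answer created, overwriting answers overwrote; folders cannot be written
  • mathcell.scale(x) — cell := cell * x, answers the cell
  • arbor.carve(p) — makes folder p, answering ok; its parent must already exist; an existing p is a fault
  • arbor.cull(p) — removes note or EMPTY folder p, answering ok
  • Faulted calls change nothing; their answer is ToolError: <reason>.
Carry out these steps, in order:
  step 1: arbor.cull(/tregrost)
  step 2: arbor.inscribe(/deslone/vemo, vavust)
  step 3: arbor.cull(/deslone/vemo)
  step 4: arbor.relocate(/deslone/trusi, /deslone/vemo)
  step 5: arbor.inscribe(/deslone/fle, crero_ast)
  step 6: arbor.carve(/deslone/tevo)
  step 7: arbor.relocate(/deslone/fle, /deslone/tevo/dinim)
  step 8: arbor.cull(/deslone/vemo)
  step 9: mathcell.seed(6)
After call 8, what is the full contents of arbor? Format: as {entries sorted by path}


Answer: {deslone/, deslone/tevo/, deslone/tevo/dinim=crero_ast}

Derivation:
Invoking arbor.cull passing p='/tregrost', yielding ok.
Now I run arbor.inscribe passing p='/deslone/vemo', c='vavust', and observe created.
I invoke arbor.cull passing p='/deslone/vemo', yielding ok.
I invoke arbor.relocate passing s='/deslone/trusi', d='/deslone/vemo', → ok.
Then arbor.inscribe passing p='/deslone/fle', c='crero_ast', and get created.
Next I call arbor.carve passing p='/deslone/tevo', and get ok.
I use arbor.relocate passing s='/deslone/fle', d='/deslone/tevo/dinim', and see ok.
Using arbor.cull passing p='/deslone/vemo', and see ok.
Invoking mathcell.seed passing x='6', and get 6.


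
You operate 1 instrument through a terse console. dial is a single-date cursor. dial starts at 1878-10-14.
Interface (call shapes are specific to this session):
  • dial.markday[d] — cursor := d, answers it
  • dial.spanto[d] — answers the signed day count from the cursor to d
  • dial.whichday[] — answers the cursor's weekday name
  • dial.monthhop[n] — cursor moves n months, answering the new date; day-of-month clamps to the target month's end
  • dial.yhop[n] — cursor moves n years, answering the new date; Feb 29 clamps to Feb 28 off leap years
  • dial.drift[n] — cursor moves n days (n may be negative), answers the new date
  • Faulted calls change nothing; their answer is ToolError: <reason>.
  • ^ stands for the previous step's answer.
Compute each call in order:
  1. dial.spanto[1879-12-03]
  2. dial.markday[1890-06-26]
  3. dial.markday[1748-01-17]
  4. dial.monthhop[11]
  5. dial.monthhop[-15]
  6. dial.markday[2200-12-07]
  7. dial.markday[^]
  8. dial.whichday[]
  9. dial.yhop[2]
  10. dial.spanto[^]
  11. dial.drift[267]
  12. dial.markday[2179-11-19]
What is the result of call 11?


Answer: 2203-08-31

Derivation:
Now I run dial.spanto with d→1879-12-03, yielding 415.
I call dial.markday with d→1890-06-26, which returns 1890-06-26.
Using dial.markday with d→1748-01-17, yielding 1748-01-17.
I run dial.monthhop with n→11, and observe 1748-12-17.
Calling dial.monthhop with n→-15, and get 1747-09-17.
Then dial.markday with d→2200-12-07, giving 2200-12-07.
Then dial.markday with d→^: 2200-12-07.
Next I call dial.whichday, yielding Sunday.
I run dial.yhop with n→2, and see 2202-12-07.
I run dial.spanto with d→^, → 0.
I call dial.drift with n→267, and observe 2203-08-31.
I invoke dial.markday with d→2179-11-19: 2179-11-19.


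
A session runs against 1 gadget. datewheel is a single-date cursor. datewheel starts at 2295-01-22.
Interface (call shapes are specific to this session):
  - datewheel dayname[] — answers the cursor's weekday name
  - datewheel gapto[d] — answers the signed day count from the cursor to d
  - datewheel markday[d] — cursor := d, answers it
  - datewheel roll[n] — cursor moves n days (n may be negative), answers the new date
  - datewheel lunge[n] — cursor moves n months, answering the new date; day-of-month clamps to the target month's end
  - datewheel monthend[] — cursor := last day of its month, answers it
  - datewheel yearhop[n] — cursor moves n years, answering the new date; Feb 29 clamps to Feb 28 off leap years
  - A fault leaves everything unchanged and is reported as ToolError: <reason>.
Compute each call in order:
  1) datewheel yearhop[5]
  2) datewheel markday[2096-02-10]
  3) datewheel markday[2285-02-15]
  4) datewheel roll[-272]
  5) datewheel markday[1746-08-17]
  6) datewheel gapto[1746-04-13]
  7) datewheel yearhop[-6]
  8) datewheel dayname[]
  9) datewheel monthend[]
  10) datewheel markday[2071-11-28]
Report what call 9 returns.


I try datewheel yearhop on n→5: 2300-01-22.
Calling datewheel markday on d→2096-02-10, — result: 2096-02-10.
Invoking datewheel markday on d→2285-02-15, which returns 2285-02-15.
Using datewheel roll on n→-272, yielding 2284-05-19.
I invoke datewheel markday on d→1746-08-17, and observe 1746-08-17.
I call datewheel gapto on d→1746-04-13, — result: -126.
I try datewheel yearhop on n→-6, — result: 1740-08-17.
Calling datewheel dayname(), → Wednesday.
Invoking datewheel monthend, which returns 1740-08-31.
I run datewheel markday on d→2071-11-28, → 2071-11-28.

Answer: 1740-08-31


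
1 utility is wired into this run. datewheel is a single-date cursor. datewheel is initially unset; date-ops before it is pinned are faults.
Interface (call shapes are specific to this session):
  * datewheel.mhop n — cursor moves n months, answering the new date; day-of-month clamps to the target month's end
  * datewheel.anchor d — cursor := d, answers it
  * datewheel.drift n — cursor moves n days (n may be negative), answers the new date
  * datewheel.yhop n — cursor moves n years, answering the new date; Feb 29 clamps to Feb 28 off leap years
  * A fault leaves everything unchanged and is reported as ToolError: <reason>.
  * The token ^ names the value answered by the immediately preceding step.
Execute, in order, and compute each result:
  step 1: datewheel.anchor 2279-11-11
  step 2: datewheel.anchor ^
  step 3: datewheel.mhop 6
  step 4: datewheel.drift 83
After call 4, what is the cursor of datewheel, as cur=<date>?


Step: anchor[d→2279-11-11]
Result: 2279-11-11
Step: anchor[d→^]
Result: 2279-11-11
Step: mhop[n→6]
Result: 2280-05-11
Step: drift[n→83]
Result: 2280-08-02

Answer: cur=2280-08-02


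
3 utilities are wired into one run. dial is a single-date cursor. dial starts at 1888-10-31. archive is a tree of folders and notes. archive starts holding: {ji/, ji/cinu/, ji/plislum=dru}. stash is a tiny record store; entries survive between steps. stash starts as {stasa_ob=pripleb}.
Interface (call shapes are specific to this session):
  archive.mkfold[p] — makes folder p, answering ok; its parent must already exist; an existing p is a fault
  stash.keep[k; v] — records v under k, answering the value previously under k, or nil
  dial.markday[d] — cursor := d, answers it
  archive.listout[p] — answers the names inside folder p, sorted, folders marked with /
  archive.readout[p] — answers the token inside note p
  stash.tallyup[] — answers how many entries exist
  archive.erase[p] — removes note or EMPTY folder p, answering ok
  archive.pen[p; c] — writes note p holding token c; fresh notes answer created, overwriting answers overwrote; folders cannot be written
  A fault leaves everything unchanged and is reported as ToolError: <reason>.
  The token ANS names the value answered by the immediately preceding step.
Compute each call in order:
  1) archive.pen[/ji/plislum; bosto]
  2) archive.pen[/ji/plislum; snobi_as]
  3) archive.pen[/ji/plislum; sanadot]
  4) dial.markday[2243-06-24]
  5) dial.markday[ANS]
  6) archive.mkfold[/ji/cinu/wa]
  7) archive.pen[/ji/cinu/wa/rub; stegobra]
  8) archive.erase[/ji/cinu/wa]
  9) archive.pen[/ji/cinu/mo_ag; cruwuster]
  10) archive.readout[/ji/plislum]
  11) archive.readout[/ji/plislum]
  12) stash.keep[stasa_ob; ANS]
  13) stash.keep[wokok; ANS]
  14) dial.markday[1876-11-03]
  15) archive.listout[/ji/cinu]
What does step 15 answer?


Answer: [mo_ag, wa/]

Derivation:
Now I run archive.pen on p: /ji/plislum, c: bosto, → overwrote.
Using archive.pen on p: /ji/plislum, c: snobi_as, and observe overwrote.
Using archive.pen on p: /ji/plislum, c: sanadot: overwrote.
I run dial.markday on d: 2243-06-24, and get 2243-06-24.
Then dial.markday on d: ANS, and observe 2243-06-24.
Next I call archive.mkfold on p: /ji/cinu/wa, and observe ok.
I call archive.pen on p: /ji/cinu/wa/rub, c: stegobra: created.
Calling archive.erase on p: /ji/cinu/wa, giving ToolError: not empty.
I invoke archive.pen on p: /ji/cinu/mo_ag, c: cruwuster, which returns created.
I run archive.readout on p: /ji/plislum, and observe sanadot.
I try archive.readout on p: /ji/plislum, and get sanadot.
I invoke stash.keep on k: stasa_ob, v: ANS, yielding pripleb.
Invoking stash.keep on k: wokok, v: ANS, and observe nil.
I use dial.markday on d: 1876-11-03, and see 1876-11-03.
I call archive.listout on p: /ji/cinu, and observe [mo_ag, wa/].
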